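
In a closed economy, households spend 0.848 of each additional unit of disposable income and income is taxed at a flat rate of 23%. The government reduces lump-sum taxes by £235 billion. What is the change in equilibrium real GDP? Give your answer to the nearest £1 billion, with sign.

+£574 billion

A lump-sum tax change of −£235 billion shifts disposable income by +£235 billion; first-round consumption changes by −c × ΔT = −0.848 × (−£235 billion) = +£199.28 billion.
Expenditure multiplier = 1/(1 − c(1−t)) = 1/(1 − 0.848×0.77) = 1/0.34704 ≈ 2.882.
The tax multiplier is −c × k ≈ −2.444, so ΔY = k × (−c·ΔT) = (+£199.28 billion) / 0.34704 ≈ +£574 billion.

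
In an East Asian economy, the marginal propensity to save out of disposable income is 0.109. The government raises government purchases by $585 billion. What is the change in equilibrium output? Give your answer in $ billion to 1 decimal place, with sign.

+$5,367.0 billion

MPC = 1 − MPS = 1 − 0.109 = 0.891.
Spending multiplier = 1/(1 − MPC) = 1/(1 − 0.891) = 1/0.109 ≈ 9.174.
ΔY = k × ΔG = (+$585 billion) / 0.109 ≈ +$5,367 billion.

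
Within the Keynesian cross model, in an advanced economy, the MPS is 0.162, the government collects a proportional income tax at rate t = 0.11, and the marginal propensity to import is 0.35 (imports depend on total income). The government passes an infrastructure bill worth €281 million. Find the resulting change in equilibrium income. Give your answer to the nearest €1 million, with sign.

+€465 million

MPC = 1 − MPS = 1 − 0.162 = 0.838.
Expenditure multiplier = 1/(1 − c(1−t) + m) = 1/(1 − 0.838×0.89 + 0.35) = 1/0.60418 ≈ 1.655.
ΔY = k × ΔG = (+€281 million) / 0.60418 ≈ +€465 million.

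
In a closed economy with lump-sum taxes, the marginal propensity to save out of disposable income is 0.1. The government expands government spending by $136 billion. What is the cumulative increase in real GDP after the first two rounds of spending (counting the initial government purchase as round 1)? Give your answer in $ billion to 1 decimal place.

MPC = 1 − MPS = 1 − 0.1 = 0.9.
Round 1 adds ΔG = $136 billion; each later round is MPC = 0.9 times the previous.
After 2 rounds: 136 + 122.4 = ΔG·(1 − c^2)/(1 − c) = 136 × (1 − 0.81)/0.1 = $258.4 billion.

$258.4 billion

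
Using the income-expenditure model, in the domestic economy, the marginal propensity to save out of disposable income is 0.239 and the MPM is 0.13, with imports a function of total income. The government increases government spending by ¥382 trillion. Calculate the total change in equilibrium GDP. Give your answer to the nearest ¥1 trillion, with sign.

+¥1,035 trillion

MPC = 1 − MPS = 1 − 0.239 = 0.761.
Government-spending multiplier = 1/(1 − c + m) = 1/(1 − 0.761 + 0.13) = 1/0.369 ≈ 2.71.
ΔY = k × ΔG = (+¥382 trillion) / 0.369 ≈ +¥1,035 trillion.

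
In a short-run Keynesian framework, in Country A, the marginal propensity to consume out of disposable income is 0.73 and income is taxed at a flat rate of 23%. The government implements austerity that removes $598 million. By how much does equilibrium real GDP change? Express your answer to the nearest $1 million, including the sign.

Expenditure multiplier = 1/(1 − c(1−t)) = 1/(1 − 0.73×0.77) = 1/0.4379 ≈ 2.284.
ΔY = k × ΔG = (−$598 million) / 0.4379 ≈ −$1,366 million.

−$1,366 million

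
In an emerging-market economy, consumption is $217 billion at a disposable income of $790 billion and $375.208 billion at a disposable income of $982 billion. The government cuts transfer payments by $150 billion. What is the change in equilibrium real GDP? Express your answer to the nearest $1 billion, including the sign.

−$702 billion

MPC = ΔC/ΔYd = (375.208 − 217)/(982 − 790) = 158.208/192 = 0.824.
The transfer change shifts disposable income by −$150 billion, so first-round consumption changes by c·ΔTR = 0.824 × (−$150 billion) = −$123.6 billion.
Expenditure multiplier = 1/(1 − MPC) = 1/(1 − 0.824) = 1/0.176 ≈ 5.682.
The transfer multiplier is c × k ≈ 4.682, so ΔY = k × (c·ΔTR) = (−$123.6 billion) / 0.176 ≈ −$702 billion.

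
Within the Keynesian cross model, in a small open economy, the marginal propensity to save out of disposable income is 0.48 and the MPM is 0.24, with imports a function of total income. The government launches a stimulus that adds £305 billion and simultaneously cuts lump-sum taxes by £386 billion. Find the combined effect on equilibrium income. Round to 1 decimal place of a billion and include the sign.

+£702.4 billion

MPC = 1 − MPS = 1 − 0.48 = 0.52.
Expenditure multiplier = 1/(1 − c + m) = 1/(1 − 0.52 + 0.24) = 1/0.72 ≈ 1.389.
ΔG contributes k·ΔG = (+£305 billion) / 0.72 ≈ +£423.6 billion.
ΔT of −£386 billion changes first-round spending by −c·ΔT = +£200.72 billion, contributing k·(−c·ΔT) = (+£200.72 billion) / 0.72 ≈ +£278.8 billion.
Net ΔY = k(ΔG − c·ΔT) = (+£505.72 billion) / 0.72 ≈ +£702.4 billion.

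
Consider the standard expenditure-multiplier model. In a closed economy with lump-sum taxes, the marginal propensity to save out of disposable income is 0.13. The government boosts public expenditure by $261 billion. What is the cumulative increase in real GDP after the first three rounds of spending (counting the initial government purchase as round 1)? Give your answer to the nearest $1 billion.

$686 billion

MPC = 1 − MPS = 1 − 0.13 = 0.87.
Round 1 adds ΔG = $261 billion; each later round is MPC = 0.87 times the previous.
After 3 rounds: 261 + 227.07 + 197.5509 = ΔG·(1 − c^3)/(1 − c) = 261 × (1 − 0.658503)/0.13 ≈ $686 billion.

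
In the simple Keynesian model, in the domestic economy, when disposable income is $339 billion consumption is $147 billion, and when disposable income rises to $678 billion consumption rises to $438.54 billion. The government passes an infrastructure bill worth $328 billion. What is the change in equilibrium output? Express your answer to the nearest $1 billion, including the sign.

MPC = ΔC/ΔYd = (438.54 − 147)/(678 − 339) = 291.54/339 = 0.86.
Expenditure multiplier = 1/(1 − MPC) = 1/(1 − 0.86) = 1/0.14 ≈ 7.143.
ΔY = k × ΔG = (+$328 billion) / 0.14 ≈ +$2,343 billion.

+$2,343 billion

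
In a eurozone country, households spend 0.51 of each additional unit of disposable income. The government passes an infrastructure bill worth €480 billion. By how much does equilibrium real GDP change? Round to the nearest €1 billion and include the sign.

+€980 billion

Expenditure multiplier = 1/(1 − MPC) = 1/(1 − 0.51) = 1/0.49 ≈ 2.041.
ΔY = k × ΔG = (+€480 billion) / 0.49 ≈ +€980 billion.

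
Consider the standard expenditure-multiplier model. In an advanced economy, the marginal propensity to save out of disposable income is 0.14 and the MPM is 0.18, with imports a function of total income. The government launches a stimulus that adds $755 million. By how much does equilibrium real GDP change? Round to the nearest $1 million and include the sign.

+$2,359 million

MPC = 1 − MPS = 1 − 0.14 = 0.86.
Spending multiplier = 1/(1 − c + m) = 1/(1 − 0.86 + 0.18) = 1/0.32 = 3.125.
ΔY = k × ΔG = (+$755 million) / 0.32 ≈ +$2,359 million.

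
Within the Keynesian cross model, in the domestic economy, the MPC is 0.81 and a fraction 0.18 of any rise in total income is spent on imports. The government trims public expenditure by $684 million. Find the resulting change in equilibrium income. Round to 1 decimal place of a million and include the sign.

Expenditure multiplier = 1/(1 − c + m) = 1/(1 − 0.81 + 0.18) = 1/0.37 ≈ 2.703.
ΔY = k × ΔG = (−$684 million) / 0.37 ≈ −$1,848.6 million.

−$1,848.6 million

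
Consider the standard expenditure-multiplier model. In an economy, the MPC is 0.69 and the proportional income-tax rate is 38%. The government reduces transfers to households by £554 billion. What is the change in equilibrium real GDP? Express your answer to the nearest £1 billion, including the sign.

−£668 billion

The transfer change shifts disposable income by −£554 billion, so first-round consumption changes by c·ΔTR = 0.69 × (−£554 billion) = −£382.26 billion.
Expenditure multiplier = 1/(1 − c(1−t)) = 1/(1 − 0.69×0.62) = 1/0.5722 ≈ 1.748.
The transfer multiplier is c × k ≈ 1.206, so ΔY = k × (c·ΔTR) = (−£382.26 billion) / 0.5722 ≈ −£668 billion.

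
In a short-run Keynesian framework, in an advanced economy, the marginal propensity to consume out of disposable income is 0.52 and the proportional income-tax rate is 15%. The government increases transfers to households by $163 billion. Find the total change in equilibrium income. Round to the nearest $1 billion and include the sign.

The transfer change shifts disposable income by +$163 billion, so first-round consumption changes by c·ΔTR = 0.52 × (+$163 billion) = +$84.76 billion.
Expenditure multiplier = 1/(1 − c(1−t)) = 1/(1 − 0.52×0.85) = 1/0.558 ≈ 1.792.
The transfer multiplier is c × k ≈ 0.932, so ΔY = k × (c·ΔTR) = (+$84.76 billion) / 0.558 ≈ +$152 billion.

+$152 billion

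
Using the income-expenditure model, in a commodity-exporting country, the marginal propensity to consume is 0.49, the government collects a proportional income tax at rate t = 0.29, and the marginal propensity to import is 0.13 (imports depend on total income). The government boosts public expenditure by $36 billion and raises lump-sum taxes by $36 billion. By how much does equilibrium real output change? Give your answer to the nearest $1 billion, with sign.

+$23 billion

Expenditure multiplier = 1/(1 − c(1−t) + m) = 1/(1 − 0.49×0.71 + 0.13) = 1/0.7821 ≈ 1.279.
ΔG contributes k·ΔG = (+$36 billion) / 0.7821 ≈ +$46 billion.
ΔT of +$36 billion changes first-round spending by −c·ΔT = −$17.64 billion, contributing k·(−c·ΔT) = (−$17.64 billion) / 0.7821 ≈ −$22.6 billion.
Net ΔY = k(ΔG − c·ΔT) = (+$18.36 billion) / 0.7821 ≈ +$23 billion.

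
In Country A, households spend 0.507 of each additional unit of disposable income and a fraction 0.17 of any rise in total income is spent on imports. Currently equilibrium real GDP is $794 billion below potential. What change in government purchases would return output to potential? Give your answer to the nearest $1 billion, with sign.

+$526 billion

Spending multiplier = 1/(1 − c + m) = 1/(1 − 0.507 + 0.17) = 1/0.663 ≈ 1.508.
Need ΔY = +$794 billion, so ΔG = ΔY/k = (+$794 billion) × 0.663 ≈ +$526 billion.
The government should increase government purchases by $526 billion.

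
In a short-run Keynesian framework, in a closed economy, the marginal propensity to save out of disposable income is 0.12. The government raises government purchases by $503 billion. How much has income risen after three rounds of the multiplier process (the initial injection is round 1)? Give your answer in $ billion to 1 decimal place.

$1,335.2 billion

MPC = 1 − MPS = 1 − 0.12 = 0.88.
Round 1 adds ΔG = $503 billion; each later round is MPC = 0.88 times the previous.
After 3 rounds: 503 + 442.64 + 389.5232 = ΔG·(1 − c^3)/(1 − c) = 503 × (1 − 0.681472)/0.12 ≈ $1,335.2 billion.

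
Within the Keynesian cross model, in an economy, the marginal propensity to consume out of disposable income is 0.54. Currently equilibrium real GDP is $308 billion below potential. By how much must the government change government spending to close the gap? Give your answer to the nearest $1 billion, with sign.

Spending multiplier = 1/(1 − MPC) = 1/(1 − 0.54) = 1/0.46 ≈ 2.174.
Need ΔY = +$308 billion, so ΔG = ΔY/k = (+$308 billion) × 0.46 ≈ +$142 billion.
The government should increase government spending by $142 billion.

+$142 billion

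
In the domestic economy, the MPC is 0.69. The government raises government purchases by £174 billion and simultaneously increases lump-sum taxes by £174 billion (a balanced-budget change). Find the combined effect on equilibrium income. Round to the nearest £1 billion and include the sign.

Expenditure multiplier = 1/(1 − MPC) = 1/(1 − 0.69) = 1/0.31 ≈ 3.226.
ΔG contributes k·ΔG = (+£174 billion) / 0.31 ≈ +£561.3 billion.
ΔT of +£174 billion changes first-round spending by −c·ΔT = −£120.06 billion, contributing k·(−c·ΔT) = (−£120.06 billion) / 0.31 ≈ −£387.3 billion.
With ΔG = ΔT and no other leakages, the balanced-budget multiplier is 1, so ΔY = ΔG = +£174 billion.

+£174 billion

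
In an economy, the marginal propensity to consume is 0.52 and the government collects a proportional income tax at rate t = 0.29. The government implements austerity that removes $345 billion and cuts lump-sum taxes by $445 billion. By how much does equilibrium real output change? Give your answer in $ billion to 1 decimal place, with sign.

Expenditure multiplier = 1/(1 − c(1−t)) = 1/(1 − 0.52×0.71) = 1/0.6308 ≈ 1.585.
ΔG contributes k·ΔG = (−$345 billion) / 0.6308 ≈ −$546.9 billion.
ΔT of −$445 billion changes first-round spending by −c·ΔT = +$231.4 billion, contributing k·(−c·ΔT) = (+$231.4 billion) / 0.6308 ≈ +$366.8 billion.
Net ΔY = k(ΔG − c·ΔT) = (−$113.6 billion) / 0.6308 ≈ −$180.1 billion.

−$180.1 billion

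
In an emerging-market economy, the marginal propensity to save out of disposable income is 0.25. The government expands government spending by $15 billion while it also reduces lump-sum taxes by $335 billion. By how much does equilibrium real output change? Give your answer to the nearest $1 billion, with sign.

+$1,065 billion

MPC = 1 − MPS = 1 − 0.25 = 0.75.
Expenditure multiplier = 1/(1 − MPC) = 1/(1 − 0.75) = 1/0.25 = 4.
ΔG contributes k·ΔG = (+$15 billion) / 0.25 = +$60 billion.
ΔT of −$335 billion changes first-round spending by −c·ΔT = +$251.25 billion, contributing k·(−c·ΔT) = (+$251.25 billion) / 0.25 = +$1,005 billion.
Net ΔY = k(ΔG − c·ΔT) = (+$266.25 billion) / 0.25 = +$1,065 billion.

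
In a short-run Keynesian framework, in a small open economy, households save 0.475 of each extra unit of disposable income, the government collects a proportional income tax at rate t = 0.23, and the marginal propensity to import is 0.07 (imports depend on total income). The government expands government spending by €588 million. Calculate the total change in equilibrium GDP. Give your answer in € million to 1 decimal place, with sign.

+€883.2 million

MPC = 1 − MPS = 1 − 0.475 = 0.525.
Expenditure multiplier = 1/(1 − c(1−t) + m) = 1/(1 − 0.525×0.77 + 0.07) = 1/0.66575 ≈ 1.502.
ΔY = k × ΔG = (+€588 million) / 0.66575 ≈ +€883.2 million.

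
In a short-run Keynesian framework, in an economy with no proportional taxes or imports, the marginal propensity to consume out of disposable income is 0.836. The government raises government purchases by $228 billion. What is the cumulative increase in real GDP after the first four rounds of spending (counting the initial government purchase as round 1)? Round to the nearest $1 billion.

Round 1 adds ΔG = $228 billion; each later round is MPC = 0.836 times the previous.
After 4 rounds: 228 + 190.608 + 159.348288 + 133.215168768 = ΔG·(1 − c^4)/(1 − c) = 228 × (1 − 0.488455618816)/0.164 ≈ $711 billion.

$711 billion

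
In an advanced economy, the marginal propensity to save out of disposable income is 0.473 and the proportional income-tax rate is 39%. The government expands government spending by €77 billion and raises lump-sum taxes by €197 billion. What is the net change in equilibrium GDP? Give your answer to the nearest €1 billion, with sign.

−€40 billion

MPC = 1 − MPS = 1 − 0.473 = 0.527.
Expenditure multiplier = 1/(1 − c(1−t)) = 1/(1 − 0.527×0.61) = 1/0.67853 ≈ 1.474.
ΔG contributes k·ΔG = (+€77 billion) / 0.67853 ≈ +€113.5 billion.
ΔT of +€197 billion changes first-round spending by −c·ΔT = −€103.819 billion, contributing k·(−c·ΔT) = (−€103.819 billion) / 0.67853 ≈ −€153 billion.
Net ΔY = k(ΔG − c·ΔT) = (−€26.819 billion) / 0.67853 ≈ −€40 billion.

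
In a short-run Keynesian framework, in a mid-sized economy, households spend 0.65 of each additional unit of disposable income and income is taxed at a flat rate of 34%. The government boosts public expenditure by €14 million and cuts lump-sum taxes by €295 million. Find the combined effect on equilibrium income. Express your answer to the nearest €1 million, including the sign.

Expenditure multiplier = 1/(1 − c(1−t)) = 1/(1 − 0.65×0.66) = 1/0.571 ≈ 1.751.
ΔG contributes k·ΔG = (+€14 million) / 0.571 ≈ +€24.5 million.
ΔT of −€295 million changes first-round spending by −c·ΔT = +€191.75 million, contributing k·(−c·ΔT) = (+€191.75 million) / 0.571 ≈ +€335.8 million.
Net ΔY = k(ΔG − c·ΔT) = (+€205.75 million) / 0.571 ≈ +€360 million.

+€360 million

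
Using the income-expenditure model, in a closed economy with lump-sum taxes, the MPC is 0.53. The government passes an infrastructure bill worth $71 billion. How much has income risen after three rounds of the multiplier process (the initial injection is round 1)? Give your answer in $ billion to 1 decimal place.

Round 1 adds ΔG = $71 billion; each later round is MPC = 0.53 times the previous.
After 3 rounds: 71 + 37.63 + 19.9439 = ΔG·(1 − c^3)/(1 − c) = 71 × (1 − 0.148877)/0.47 ≈ $128.6 billion.

$128.6 billion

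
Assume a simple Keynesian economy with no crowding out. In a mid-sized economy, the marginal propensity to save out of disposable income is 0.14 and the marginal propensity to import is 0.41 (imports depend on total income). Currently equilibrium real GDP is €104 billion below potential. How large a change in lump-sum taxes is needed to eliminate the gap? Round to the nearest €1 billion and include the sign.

−€67 billion

MPC = 1 − MPS = 1 − 0.14 = 0.86.
Spending multiplier = 1/(1 − c + m) = 1/(1 − 0.86 + 0.41) = 1/0.55 ≈ 1.818.
Tax multiplier = −c·k = −0.86/0.55 ≈ −1.564. Need ΔY = +€104 billion, so ΔT = ΔY/(−c·k) = −(+€104 billion) × 0.55 / 0.86 ≈ −€67 billion.
The government should cut lump-sum taxes by €67 billion.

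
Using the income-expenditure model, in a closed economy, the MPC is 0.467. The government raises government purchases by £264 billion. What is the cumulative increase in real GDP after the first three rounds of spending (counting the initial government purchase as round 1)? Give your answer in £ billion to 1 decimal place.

£444.9 billion

Round 1 adds ΔG = £264 billion; each later round is MPC = 0.467 times the previous.
After 3 rounds: 264 + 123.288 + 57.575496 = ΔG·(1 − c^3)/(1 − c) = 264 × (1 − 0.101847563)/0.533 ≈ £444.9 billion.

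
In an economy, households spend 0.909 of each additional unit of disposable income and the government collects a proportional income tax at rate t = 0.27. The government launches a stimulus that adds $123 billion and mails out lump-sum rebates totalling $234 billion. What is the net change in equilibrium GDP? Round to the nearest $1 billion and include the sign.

Expenditure multiplier = 1/(1 − c(1−t)) = 1/(1 − 0.909×0.73) = 1/0.33643 ≈ 2.972.
ΔG contributes k·ΔG = (+$123 billion) / 0.33643 ≈ +$365.6 billion.
ΔT of −$234 billion changes first-round spending by −c·ΔT = +$212.706 billion, contributing k·(−c·ΔT) = (+$212.706 billion) / 0.33643 ≈ +$632.2 billion.
Net ΔY = k(ΔG − c·ΔT) = (+$335.706 billion) / 0.33643 ≈ +$998 billion.

+$998 billion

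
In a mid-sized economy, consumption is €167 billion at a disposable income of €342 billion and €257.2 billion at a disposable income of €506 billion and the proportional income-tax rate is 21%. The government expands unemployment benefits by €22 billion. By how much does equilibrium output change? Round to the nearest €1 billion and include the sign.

+€21 billion

MPC = ΔC/ΔYd = (257.2 − 167)/(506 − 342) = 90.2/164 = 0.55.
The transfer change shifts disposable income by +€22 billion, so first-round consumption changes by c·ΔTR = 0.55 × (+€22 billion) = +€12.1 billion.
Expenditure multiplier = 1/(1 − c(1−t)) = 1/(1 − 0.55×0.79) = 1/0.5655 ≈ 1.768.
The transfer multiplier is c × k ≈ 0.973, so ΔY = k × (c·ΔTR) = (+€12.1 billion) / 0.5655 ≈ +€21 billion.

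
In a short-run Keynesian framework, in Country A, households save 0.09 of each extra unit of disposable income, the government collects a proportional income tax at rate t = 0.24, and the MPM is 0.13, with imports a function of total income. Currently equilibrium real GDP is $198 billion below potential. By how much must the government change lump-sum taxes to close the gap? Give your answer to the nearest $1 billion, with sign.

MPC = 1 − MPS = 1 − 0.09 = 0.91.
Spending multiplier = 1/(1 − c(1−t) + m) = 1/(1 − 0.91×0.76 + 0.13) = 1/0.4384 ≈ 2.281.
Tax multiplier = −c·k = −0.91/0.4384 ≈ −2.076. Need ΔY = +$198 billion, so ΔT = ΔY/(−c·k) = −(+$198 billion) × 0.4384 / 0.91 ≈ −$95 billion.
The government should cut lump-sum taxes by $95 billion.

−$95 billion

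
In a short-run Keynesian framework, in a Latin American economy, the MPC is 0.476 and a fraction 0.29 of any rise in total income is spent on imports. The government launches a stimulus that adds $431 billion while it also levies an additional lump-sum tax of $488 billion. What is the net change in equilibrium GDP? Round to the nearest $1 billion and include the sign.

Expenditure multiplier = 1/(1 − c + m) = 1/(1 − 0.476 + 0.29) = 1/0.814 ≈ 1.229.
ΔG contributes k·ΔG = (+$431 billion) / 0.814 ≈ +$529.5 billion.
ΔT of +$488 billion changes first-round spending by −c·ΔT = −$232.288 billion, contributing k·(−c·ΔT) = (−$232.288 billion) / 0.814 ≈ −$285.4 billion.
Net ΔY = k(ΔG − c·ΔT) = (+$198.712 billion) / 0.814 ≈ +$244 billion.

+$244 billion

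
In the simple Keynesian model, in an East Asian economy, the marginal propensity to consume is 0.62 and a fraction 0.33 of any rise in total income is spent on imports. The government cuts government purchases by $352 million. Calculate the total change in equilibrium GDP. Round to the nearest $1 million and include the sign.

−$496 million

Expenditure multiplier = 1/(1 − c + m) = 1/(1 − 0.62 + 0.33) = 1/0.71 ≈ 1.408.
ΔY = k × ΔG = (−$352 million) / 0.71 ≈ −$496 million.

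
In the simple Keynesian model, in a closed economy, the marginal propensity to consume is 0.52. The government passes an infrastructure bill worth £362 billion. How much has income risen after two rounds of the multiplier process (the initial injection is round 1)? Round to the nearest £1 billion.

Round 1 adds ΔG = £362 billion; each later round is MPC = 0.52 times the previous.
After 2 rounds: 362 + 188.24 = ΔG·(1 − c^2)/(1 − c) = 362 × (1 − 0.2704)/0.48 ≈ £550 billion.

£550 billion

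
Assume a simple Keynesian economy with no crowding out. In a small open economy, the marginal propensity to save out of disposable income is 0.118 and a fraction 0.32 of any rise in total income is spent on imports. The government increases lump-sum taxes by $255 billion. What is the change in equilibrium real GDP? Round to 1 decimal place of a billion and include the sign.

MPC = 1 − MPS = 1 − 0.118 = 0.882.
A lump-sum tax change of +$255 billion shifts disposable income by −$255 billion; first-round consumption changes by −c × ΔT = −0.882 × (+$255 billion) = −$224.91 billion.
Expenditure multiplier = 1/(1 − c + m) = 1/(1 − 0.882 + 0.32) = 1/0.438 ≈ 2.283.
The tax multiplier is −c × k ≈ −2.014, so ΔY = k × (−c·ΔT) = (−$224.91 billion) / 0.438 ≈ −$513.5 billion.

−$513.5 billion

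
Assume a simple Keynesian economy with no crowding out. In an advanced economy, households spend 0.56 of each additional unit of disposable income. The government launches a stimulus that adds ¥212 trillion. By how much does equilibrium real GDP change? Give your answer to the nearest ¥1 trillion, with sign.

Government-spending multiplier = 1/(1 − MPC) = 1/(1 − 0.56) = 1/0.44 ≈ 2.273.
ΔY = k × ΔG = (+¥212 trillion) / 0.44 ≈ +¥482 trillion.

+¥482 trillion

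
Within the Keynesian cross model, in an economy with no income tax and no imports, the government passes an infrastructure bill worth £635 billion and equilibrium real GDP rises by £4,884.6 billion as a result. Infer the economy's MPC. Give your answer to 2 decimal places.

Implied spending multiplier k = ΔY/ΔG = 4,884.6/635 ≈ 7.6923.
Since k = 1/(1 − MPC), MPC = 1 − 1/k = 1 − ΔG/ΔY = 1 − 635/4,884.6 ≈ 0.87.

0.87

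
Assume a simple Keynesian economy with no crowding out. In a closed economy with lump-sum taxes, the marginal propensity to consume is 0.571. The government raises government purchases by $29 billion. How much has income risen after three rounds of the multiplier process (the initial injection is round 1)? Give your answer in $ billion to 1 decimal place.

$55.0 billion

Round 1 adds ΔG = $29 billion; each later round is MPC = 0.571 times the previous.
After 3 rounds: 29 + 16.559 + 9.455189 = ΔG·(1 − c^3)/(1 − c) = 29 × (1 − 0.186169411)/0.429 ≈ $55 billion.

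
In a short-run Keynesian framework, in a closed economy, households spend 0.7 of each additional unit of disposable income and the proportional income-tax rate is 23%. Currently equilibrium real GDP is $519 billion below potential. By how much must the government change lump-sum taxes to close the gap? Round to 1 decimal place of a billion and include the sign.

Spending multiplier = 1/(1 − c(1−t)) = 1/(1 − 0.7×0.77) = 1/0.461 ≈ 2.169.
Tax multiplier = −c·k = −0.7/0.461 ≈ −1.518. Need ΔY = +$519 billion, so ΔT = ΔY/(−c·k) = −(+$519 billion) × 0.461 / 0.7 ≈ −$341.8 billion.
The government should cut lump-sum taxes by $341.8 billion.

−$341.8 billion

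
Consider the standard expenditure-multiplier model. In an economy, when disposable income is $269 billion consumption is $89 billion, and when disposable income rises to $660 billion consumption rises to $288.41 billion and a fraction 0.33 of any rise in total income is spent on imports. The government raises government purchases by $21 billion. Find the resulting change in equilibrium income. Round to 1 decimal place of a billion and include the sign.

+$25.6 billion

MPC = ΔC/ΔYd = (288.41 − 89)/(660 − 269) = 199.41/391 = 0.51.
Government-spending multiplier = 1/(1 − c + m) = 1/(1 − 0.51 + 0.33) = 1/0.82 ≈ 1.22.
ΔY = k × ΔG = (+$21 billion) / 0.82 ≈ +$25.6 billion.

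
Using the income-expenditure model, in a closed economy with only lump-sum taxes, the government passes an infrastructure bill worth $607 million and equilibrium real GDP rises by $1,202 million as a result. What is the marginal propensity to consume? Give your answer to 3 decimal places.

Implied spending multiplier k = ΔY/ΔG = 1,202/607 ≈ 1.9802.
Since k = 1/(1 − MPC), MPC = 1 − 1/k = 1 − ΔG/ΔY = 1 − 607/1,202 ≈ 0.495.

0.495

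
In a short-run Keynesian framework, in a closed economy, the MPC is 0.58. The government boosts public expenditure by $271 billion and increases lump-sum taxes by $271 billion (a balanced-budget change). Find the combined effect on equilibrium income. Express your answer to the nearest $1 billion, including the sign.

+$271 billion

Expenditure multiplier = 1/(1 − MPC) = 1/(1 − 0.58) = 1/0.42 ≈ 2.381.
ΔG contributes k·ΔG = (+$271 billion) / 0.42 ≈ +$645.2 billion.
ΔT of +$271 billion changes first-round spending by −c·ΔT = −$157.18 billion, contributing k·(−c·ΔT) = (−$157.18 billion) / 0.42 ≈ −$374.2 billion.
With ΔG = ΔT and no other leakages, the balanced-budget multiplier is 1, so ΔY = ΔG = +$271 billion.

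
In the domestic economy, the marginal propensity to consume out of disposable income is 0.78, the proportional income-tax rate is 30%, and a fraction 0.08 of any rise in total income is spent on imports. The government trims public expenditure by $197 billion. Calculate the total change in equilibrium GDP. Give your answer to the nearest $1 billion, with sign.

Expenditure multiplier = 1/(1 − c(1−t) + m) = 1/(1 − 0.78×0.7 + 0.08) = 1/0.534 ≈ 1.873.
ΔY = k × ΔG = (−$197 billion) / 0.534 ≈ −$369 billion.

−$369 billion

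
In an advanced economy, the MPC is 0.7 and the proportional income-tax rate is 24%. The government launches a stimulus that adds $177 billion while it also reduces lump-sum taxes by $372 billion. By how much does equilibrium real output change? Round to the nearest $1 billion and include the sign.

+$935 billion

Expenditure multiplier = 1/(1 − c(1−t)) = 1/(1 − 0.7×0.76) = 1/0.468 ≈ 2.137.
ΔG contributes k·ΔG = (+$177 billion) / 0.468 ≈ +$378.2 billion.
ΔT of −$372 billion changes first-round spending by −c·ΔT = +$260.4 billion, contributing k·(−c·ΔT) = (+$260.4 billion) / 0.468 ≈ +$556.4 billion.
Net ΔY = k(ΔG − c·ΔT) = (+$437.4 billion) / 0.468 ≈ +$935 billion.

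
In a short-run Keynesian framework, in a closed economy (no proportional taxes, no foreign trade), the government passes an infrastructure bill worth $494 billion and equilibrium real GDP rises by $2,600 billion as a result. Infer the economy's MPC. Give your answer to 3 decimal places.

0.810

Implied spending multiplier k = ΔY/ΔG = 2,600/494 ≈ 5.2632.
Since k = 1/(1 − MPC), MPC = 1 − 1/k = 1 − ΔG/ΔY = 1 − 494/2,600 = 0.810.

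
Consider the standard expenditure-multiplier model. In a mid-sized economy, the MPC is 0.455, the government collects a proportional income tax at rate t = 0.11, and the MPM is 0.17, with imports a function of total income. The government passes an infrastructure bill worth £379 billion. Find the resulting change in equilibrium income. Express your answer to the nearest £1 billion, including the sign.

+£495 billion

Spending multiplier = 1/(1 − c(1−t) + m) = 1/(1 − 0.455×0.89 + 0.17) = 1/0.76505 ≈ 1.307.
ΔY = k × ΔG = (+£379 billion) / 0.76505 ≈ +£495 billion.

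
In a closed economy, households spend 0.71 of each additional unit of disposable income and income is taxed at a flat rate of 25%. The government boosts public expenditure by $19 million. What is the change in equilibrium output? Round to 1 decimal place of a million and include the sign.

+$40.6 million

Spending multiplier = 1/(1 − c(1−t)) = 1/(1 − 0.71×0.75) = 1/0.4675 ≈ 2.139.
ΔY = k × ΔG = (+$19 million) / 0.4675 ≈ +$40.6 million.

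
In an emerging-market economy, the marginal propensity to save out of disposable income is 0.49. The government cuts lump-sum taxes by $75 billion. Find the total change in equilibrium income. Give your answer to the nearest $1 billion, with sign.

MPC = 1 − MPS = 1 − 0.49 = 0.51.
A lump-sum tax change of −$75 billion shifts disposable income by +$75 billion; first-round consumption changes by −c × ΔT = −0.51 × (−$75 billion) = +$38.25 billion.
Expenditure multiplier = 1/(1 − MPC) = 1/(1 − 0.51) = 1/0.49 ≈ 2.041.
The tax multiplier is −c × k ≈ −1.041, so ΔY = k × (−c·ΔT) = (+$38.25 billion) / 0.49 ≈ +$78 billion.

+$78 billion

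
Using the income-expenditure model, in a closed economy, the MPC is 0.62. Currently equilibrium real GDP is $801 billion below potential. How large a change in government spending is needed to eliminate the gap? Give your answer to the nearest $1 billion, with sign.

+$304 billion

Spending multiplier = 1/(1 − MPC) = 1/(1 − 0.62) = 1/0.38 ≈ 2.632.
Need ΔY = +$801 billion, so ΔG = ΔY/k = (+$801 billion) × 0.38 ≈ +$304 billion.
The government should increase government spending by $304 billion.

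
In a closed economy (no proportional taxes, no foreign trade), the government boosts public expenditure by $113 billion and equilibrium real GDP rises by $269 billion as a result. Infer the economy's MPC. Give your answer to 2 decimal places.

0.58

Implied spending multiplier k = ΔY/ΔG = 269/113 ≈ 2.3805.
Since k = 1/(1 − MPC), MPC = 1 − 1/k = 1 − ΔG/ΔY = 1 − 113/269 ≈ 0.58.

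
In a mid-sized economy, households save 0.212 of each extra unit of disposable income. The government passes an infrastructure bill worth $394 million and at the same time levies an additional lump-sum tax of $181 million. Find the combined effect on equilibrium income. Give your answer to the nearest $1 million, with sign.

+$1,186 million

MPC = 1 − MPS = 1 − 0.212 = 0.788.
Expenditure multiplier = 1/(1 − MPC) = 1/(1 − 0.788) = 1/0.212 ≈ 4.717.
ΔG contributes k·ΔG = (+$394 million) / 0.212 ≈ +$1,858.5 million.
ΔT of +$181 million changes first-round spending by −c·ΔT = −$142.628 million, contributing k·(−c·ΔT) = (−$142.628 million) / 0.212 ≈ −$672.8 million.
Net ΔY = k(ΔG − c·ΔT) = (+$251.372 million) / 0.212 ≈ +$1,186 million.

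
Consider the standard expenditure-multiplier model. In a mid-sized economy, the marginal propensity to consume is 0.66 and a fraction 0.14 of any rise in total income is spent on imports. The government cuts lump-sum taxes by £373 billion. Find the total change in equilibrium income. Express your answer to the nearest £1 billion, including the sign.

+£513 billion

A lump-sum tax change of −£373 billion shifts disposable income by +£373 billion; first-round consumption changes by −c × ΔT = −0.66 × (−£373 billion) = +£246.18 billion.
Expenditure multiplier = 1/(1 − c + m) = 1/(1 − 0.66 + 0.14) = 1/0.48 ≈ 2.083.
The tax multiplier is −c × k = −1.375, so ΔY = k × (−c·ΔT) = (+£246.18 billion) / 0.48 ≈ +£513 billion.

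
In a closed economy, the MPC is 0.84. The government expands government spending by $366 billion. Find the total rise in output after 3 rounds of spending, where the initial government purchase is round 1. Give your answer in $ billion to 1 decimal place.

Round 1 adds ΔG = $366 billion; each later round is MPC = 0.84 times the previous.
After 3 rounds: 366 + 307.44 + 258.2496 = ΔG·(1 − c^3)/(1 − c) = 366 × (1 − 0.592704)/0.16 ≈ $931.7 billion.

$931.7 billion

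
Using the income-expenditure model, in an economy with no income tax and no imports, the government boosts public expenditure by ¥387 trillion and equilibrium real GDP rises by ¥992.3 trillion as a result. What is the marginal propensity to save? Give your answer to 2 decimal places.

0.39

Implied spending multiplier k = ΔY/ΔG = 992.3/387 ≈ 2.5641.
Since k = 1/(1 − MPC), MPC = 1 − 1/k = 1 − ΔG/ΔY = 1 − 387/992.3 ≈ 0.61.
MPS = 1 − MPC = 0.39.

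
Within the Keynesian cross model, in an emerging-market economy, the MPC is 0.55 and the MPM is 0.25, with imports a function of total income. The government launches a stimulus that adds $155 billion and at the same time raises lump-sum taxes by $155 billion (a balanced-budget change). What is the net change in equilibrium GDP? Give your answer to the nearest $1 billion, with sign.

+$100 billion

Expenditure multiplier = 1/(1 − c + m) = 1/(1 − 0.55 + 0.25) = 1/0.7 ≈ 1.429.
ΔG contributes k·ΔG = (+$155 billion) / 0.7 ≈ +$221.4 billion.
ΔT of +$155 billion changes first-round spending by −c·ΔT = −$85.25 billion, contributing k·(−c·ΔT) = (−$85.25 billion) / 0.7 ≈ −$121.8 billion.
Net ΔY = k(ΔG − c·ΔT) = (+$69.75 billion) / 0.7 ≈ +$100 billion.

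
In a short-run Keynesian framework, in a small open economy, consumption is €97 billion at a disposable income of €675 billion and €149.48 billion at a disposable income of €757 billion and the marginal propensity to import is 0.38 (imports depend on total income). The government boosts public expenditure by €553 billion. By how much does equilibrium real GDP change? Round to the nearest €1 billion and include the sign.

MPC = ΔC/ΔYd = (149.48 − 97)/(757 − 675) = 52.48/82 = 0.64.
Expenditure multiplier = 1/(1 − c + m) = 1/(1 − 0.64 + 0.38) = 1/0.74 ≈ 1.351.
ΔY = k × ΔG = (+€553 billion) / 0.74 ≈ +€747 billion.

+€747 billion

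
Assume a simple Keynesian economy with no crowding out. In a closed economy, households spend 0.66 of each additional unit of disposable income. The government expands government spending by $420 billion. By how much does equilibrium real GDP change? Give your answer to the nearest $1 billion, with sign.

+$1,235 billion

Spending multiplier = 1/(1 − MPC) = 1/(1 − 0.66) = 1/0.34 ≈ 2.941.
ΔY = k × ΔG = (+$420 billion) / 0.34 ≈ +$1,235 billion.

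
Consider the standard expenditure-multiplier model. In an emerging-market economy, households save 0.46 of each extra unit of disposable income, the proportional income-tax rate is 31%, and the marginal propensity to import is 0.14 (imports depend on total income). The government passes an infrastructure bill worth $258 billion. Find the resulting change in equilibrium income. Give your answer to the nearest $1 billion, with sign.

MPC = 1 − MPS = 1 − 0.46 = 0.54.
Spending multiplier = 1/(1 − c(1−t) + m) = 1/(1 − 0.54×0.69 + 0.14) = 1/0.7674 ≈ 1.303.
ΔY = k × ΔG = (+$258 billion) / 0.7674 ≈ +$336 billion.

+$336 billion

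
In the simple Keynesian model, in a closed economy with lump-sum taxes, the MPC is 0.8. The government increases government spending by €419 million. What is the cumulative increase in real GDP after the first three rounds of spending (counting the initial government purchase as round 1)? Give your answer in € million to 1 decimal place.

€1,022.4 million

Round 1 adds ΔG = €419 million; each later round is MPC = 0.8 times the previous.
After 3 rounds: 419 + 335.2 + 268.16 = ΔG·(1 − c^3)/(1 − c) = 419 × (1 − 0.512)/0.2 ≈ €1,022.4 million.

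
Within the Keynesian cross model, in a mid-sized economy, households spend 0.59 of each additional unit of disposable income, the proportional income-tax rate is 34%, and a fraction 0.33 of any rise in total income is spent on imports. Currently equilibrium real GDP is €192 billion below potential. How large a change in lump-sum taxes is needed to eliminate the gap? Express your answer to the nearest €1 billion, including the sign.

Spending multiplier = 1/(1 − c(1−t) + m) = 1/(1 − 0.59×0.66 + 0.33) = 1/0.9406 ≈ 1.063.
Tax multiplier = −c·k = −0.59/0.9406 ≈ −0.627. Need ΔY = +€192 billion, so ΔT = ΔY/(−c·k) = −(+€192 billion) × 0.9406 / 0.59 ≈ −€306 billion.
The government should cut lump-sum taxes by €306 billion.

−€306 billion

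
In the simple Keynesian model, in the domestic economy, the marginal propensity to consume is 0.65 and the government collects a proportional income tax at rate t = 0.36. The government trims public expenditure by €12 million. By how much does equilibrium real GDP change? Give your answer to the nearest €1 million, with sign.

Government-spending multiplier = 1/(1 − c(1−t)) = 1/(1 − 0.65×0.64) = 1/0.584 ≈ 1.712.
ΔY = k × ΔG = (−€12 million) / 0.584 ≈ −€21 million.

−€21 million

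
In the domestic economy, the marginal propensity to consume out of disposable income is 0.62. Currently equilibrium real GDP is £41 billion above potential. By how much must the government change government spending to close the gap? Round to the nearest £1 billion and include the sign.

−£16 billion

Spending multiplier = 1/(1 − MPC) = 1/(1 − 0.62) = 1/0.38 ≈ 2.632.
Need ΔY = −£41 billion, so ΔG = ΔY/k = (−£41 billion) × 0.38 ≈ −£16 billion.
The government should cut government spending by £16 billion.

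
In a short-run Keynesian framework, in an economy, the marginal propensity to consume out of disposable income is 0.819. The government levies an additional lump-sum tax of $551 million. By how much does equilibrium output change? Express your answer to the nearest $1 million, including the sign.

A lump-sum tax change of +$551 million shifts disposable income by −$551 million; first-round consumption changes by −c × ΔT = −0.819 × (+$551 million) = −$451.269 million.
Expenditure multiplier = 1/(1 − MPC) = 1/(1 − 0.819) = 1/0.181 ≈ 5.525.
The tax multiplier is −c × k ≈ −4.525, so ΔY = k × (−c·ΔT) = (−$451.269 million) / 0.181 ≈ −$2,493 million.

−$2,493 million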